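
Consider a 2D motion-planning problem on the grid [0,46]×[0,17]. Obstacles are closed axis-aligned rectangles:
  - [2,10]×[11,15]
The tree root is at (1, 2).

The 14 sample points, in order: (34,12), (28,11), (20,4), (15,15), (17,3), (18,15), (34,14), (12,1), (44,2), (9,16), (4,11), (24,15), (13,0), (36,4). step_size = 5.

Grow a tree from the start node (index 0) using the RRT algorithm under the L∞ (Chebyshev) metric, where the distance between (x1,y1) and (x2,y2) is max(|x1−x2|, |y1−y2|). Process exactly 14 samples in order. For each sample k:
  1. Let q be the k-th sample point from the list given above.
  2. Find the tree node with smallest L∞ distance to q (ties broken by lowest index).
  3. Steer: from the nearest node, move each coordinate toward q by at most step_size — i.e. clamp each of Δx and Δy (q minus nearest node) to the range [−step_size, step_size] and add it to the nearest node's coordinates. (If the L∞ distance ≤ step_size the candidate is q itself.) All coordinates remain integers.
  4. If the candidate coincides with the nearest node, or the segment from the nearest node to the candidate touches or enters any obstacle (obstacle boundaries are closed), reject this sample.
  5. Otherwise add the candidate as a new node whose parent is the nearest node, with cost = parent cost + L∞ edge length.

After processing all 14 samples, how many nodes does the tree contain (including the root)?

1. q=(34,12) nearest=0 d=33 new=(6,7) → add node 1 parent=0 cost=5
2. q=(28,11) nearest=1 d=22 new=(11,11) → add node 2 parent=1 cost=10
3. q=(20,4) nearest=2 d=9 new=(16,6) → add node 3 parent=2 cost=15
4. q=(15,15) nearest=2 d=4 new=(15,15) → add node 4 parent=2 cost=14
5. q=(17,3) nearest=3 d=3 new=(17,3) → add node 5 parent=3 cost=18
6. q=(18,15) nearest=4 d=3 new=(18,15) → add node 6 parent=4 cost=17
7. q=(34,14) nearest=6 d=16 new=(23,14) → add node 7 parent=6 cost=22
8. q=(12,1) nearest=3 d=5 new=(12,1) → add node 8 parent=3 cost=20
9. q=(44,2) nearest=7 d=21 new=(28,9) → add node 9 parent=7 cost=27
10. q=(9,16) nearest=2 d=5 new=(9,16) → blocked by [2,10]×[11,15], reject
11. q=(4,11) nearest=1 d=4 new=(4,11) → blocked by [2,10]×[11,15], reject
12. q=(24,15) nearest=7 d=1 new=(24,15) → add node 10 parent=7 cost=23
13. q=(13,0) nearest=8 d=1 new=(13,0) → add node 11 parent=8 cost=21
14. q=(36,4) nearest=9 d=8 new=(33,4) → add node 12 parent=9 cost=32

Node count: 13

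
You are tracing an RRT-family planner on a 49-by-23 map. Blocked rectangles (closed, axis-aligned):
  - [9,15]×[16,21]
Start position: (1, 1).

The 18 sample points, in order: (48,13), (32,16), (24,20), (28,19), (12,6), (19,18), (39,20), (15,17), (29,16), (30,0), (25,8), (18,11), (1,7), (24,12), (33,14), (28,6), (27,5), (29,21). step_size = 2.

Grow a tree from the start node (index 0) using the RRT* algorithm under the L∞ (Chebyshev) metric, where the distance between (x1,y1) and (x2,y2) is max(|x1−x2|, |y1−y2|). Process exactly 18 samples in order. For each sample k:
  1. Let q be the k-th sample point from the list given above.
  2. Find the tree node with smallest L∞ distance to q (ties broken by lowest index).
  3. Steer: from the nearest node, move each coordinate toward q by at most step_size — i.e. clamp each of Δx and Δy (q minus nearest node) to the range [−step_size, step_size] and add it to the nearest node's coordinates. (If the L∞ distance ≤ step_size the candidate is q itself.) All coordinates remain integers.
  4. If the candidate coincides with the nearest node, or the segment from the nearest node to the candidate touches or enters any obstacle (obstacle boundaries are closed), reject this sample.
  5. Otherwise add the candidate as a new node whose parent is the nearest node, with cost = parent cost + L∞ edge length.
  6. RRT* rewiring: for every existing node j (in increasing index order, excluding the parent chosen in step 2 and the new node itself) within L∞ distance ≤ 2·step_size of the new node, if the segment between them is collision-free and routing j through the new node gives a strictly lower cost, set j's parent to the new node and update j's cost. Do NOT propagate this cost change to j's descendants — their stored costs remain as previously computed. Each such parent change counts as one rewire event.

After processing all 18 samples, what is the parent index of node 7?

1. q=(48,13) nearest=0 d=47 new=(3,3) → add node 1 parent=0 cost=2
2. q=(32,16) nearest=1 d=29 new=(5,5) → add node 2 parent=1 cost=4
3. q=(24,20) nearest=2 d=19 new=(7,7) → add node 3 parent=2 cost=6
4. q=(28,19) nearest=3 d=21 new=(9,9) → add node 4 parent=3 cost=8
5. q=(12,6) nearest=4 d=3 new=(11,7) → add node 5 parent=4 cost=10
6. q=(19,18) nearest=4 d=10 new=(11,11) → add node 6 parent=4 cost=10
7. q=(39,20) nearest=5 d=28 new=(13,9) → add node 7 parent=5 cost=12
8. q=(15,17) nearest=6 d=6 new=(13,13) → add node 8 parent=6 cost=12
9. q=(29,16) nearest=7 d=16 new=(15,11) → add node 9 parent=7 cost=14
10. q=(30,0) nearest=9 d=15 new=(17,9) → add node 10 parent=9 cost=16
11. q=(25,8) nearest=10 d=8 new=(19,8) → add node 11 parent=10 cost=18
12. q=(18,11) nearest=10 d=2 new=(18,11) → add node 12 parent=10 cost=18
13. q=(1,7) nearest=1 d=4 new=(1,5) → add node 13 parent=1 cost=4
14. q=(24,12) nearest=11 d=5 new=(21,10) → add node 14 parent=11 cost=20
15. q=(33,14) nearest=14 d=12 new=(23,12) → add node 15 parent=14 cost=22
16. q=(28,6) nearest=15 d=6 new=(25,10) → add node 16 parent=15 cost=24
17. q=(27,5) nearest=16 d=5 new=(27,8) → add node 17 parent=16 cost=26
18. q=(29,21) nearest=15 d=9 new=(25,14) → add node 18 parent=15 cost=24

Parent of node 7: 5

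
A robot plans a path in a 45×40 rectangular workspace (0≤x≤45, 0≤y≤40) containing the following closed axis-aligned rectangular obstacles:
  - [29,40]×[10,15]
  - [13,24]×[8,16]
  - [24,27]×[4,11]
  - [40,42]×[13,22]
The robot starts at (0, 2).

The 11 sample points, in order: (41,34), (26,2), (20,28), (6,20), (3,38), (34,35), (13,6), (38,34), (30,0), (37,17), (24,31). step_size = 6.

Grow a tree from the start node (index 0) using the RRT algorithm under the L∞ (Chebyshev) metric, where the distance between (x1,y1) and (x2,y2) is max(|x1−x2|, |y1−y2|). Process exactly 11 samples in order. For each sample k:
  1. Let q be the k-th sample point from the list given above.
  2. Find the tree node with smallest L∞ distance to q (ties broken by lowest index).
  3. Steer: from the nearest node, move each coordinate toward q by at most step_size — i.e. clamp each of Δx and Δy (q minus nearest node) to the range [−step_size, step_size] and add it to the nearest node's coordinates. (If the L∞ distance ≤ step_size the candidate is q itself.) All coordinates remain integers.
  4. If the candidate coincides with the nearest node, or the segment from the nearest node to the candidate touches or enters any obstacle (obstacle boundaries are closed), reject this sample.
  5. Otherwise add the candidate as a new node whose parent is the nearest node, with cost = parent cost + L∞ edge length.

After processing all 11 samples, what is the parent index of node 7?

1. q=(41,34) nearest=0 d=41 new=(6,8) → add node 1 parent=0 cost=6
2. q=(26,2) nearest=1 d=20 new=(12,2) → add node 2 parent=1 cost=12
3. q=(20,28) nearest=1 d=20 new=(12,14) → add node 3 parent=1 cost=12
4. q=(6,20) nearest=3 d=6 new=(6,20) → add node 4 parent=3 cost=18
5. q=(3,38) nearest=4 d=18 new=(3,26) → add node 5 parent=4 cost=24
6. q=(34,35) nearest=3 d=22 new=(18,20) → blocked by [13,24]×[8,16], reject
7. q=(13,6) nearest=2 d=4 new=(13,6) → add node 6 parent=2 cost=16
8. q=(38,34) nearest=3 d=26 new=(18,20) → blocked by [13,24]×[8,16], reject
9. q=(30,0) nearest=6 d=17 new=(19,0) → add node 7 parent=6 cost=22
10. q=(37,17) nearest=7 d=18 new=(25,6) → blocked by [24,27]×[4,11], reject
11. q=(24,31) nearest=3 d=17 new=(18,20) → blocked by [13,24]×[8,16], reject

Parent of node 7: 6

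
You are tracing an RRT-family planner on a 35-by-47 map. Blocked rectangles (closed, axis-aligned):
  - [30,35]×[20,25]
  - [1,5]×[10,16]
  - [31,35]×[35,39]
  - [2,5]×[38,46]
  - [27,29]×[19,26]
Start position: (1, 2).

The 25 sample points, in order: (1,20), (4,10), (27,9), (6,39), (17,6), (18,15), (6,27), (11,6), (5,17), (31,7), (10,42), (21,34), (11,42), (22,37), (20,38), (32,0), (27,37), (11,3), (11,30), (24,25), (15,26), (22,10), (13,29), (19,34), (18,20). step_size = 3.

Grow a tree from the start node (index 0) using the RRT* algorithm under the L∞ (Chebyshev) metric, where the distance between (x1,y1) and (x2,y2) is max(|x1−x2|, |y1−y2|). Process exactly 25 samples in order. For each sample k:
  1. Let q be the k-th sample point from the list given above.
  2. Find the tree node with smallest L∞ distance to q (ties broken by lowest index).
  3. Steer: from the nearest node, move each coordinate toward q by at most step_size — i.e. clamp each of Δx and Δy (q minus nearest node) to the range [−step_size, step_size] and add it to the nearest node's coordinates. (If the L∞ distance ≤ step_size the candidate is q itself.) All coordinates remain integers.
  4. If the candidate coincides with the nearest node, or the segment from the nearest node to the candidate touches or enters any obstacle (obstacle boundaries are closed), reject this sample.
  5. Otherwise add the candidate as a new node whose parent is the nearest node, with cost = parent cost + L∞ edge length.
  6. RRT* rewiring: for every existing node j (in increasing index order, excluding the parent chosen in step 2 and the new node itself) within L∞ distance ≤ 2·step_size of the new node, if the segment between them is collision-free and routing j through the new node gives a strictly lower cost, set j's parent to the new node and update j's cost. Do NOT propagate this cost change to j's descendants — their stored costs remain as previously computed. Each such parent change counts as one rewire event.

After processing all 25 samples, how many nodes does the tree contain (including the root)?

1. q=(1,20) nearest=0 d=18 new=(1,5) → add node 1 parent=0 cost=3
2. q=(4,10) nearest=1 d=5 new=(4,8) → add node 2 parent=1 cost=6
3. q=(27,9) nearest=2 d=23 new=(7,9) → add node 3 parent=2 cost=9
4. q=(6,39) nearest=3 d=30 new=(6,12) → add node 4 parent=3 cost=12
5. q=(17,6) nearest=3 d=10 new=(10,6) → add node 5 parent=3 cost=12
6. q=(18,15) nearest=5 d=9 new=(13,9) → add node 6 parent=5 cost=15
7. q=(6,27) nearest=4 d=15 new=(6,15) → add node 7 parent=4 cost=15
8. q=(11,6) nearest=5 d=1 new=(11,6) → add node 8 parent=5 cost=13
9. q=(5,17) nearest=7 d=2 new=(5,17) → add node 9 parent=7 cost=17
10. q=(31,7) nearest=6 d=18 new=(16,7) → add node 10 parent=6 cost=18
11. q=(10,42) nearest=9 d=25 new=(8,20) → add node 11 parent=9 cost=20
12. q=(21,34) nearest=11 d=14 new=(11,23) → add node 12 parent=11 cost=23
13. q=(11,42) nearest=12 d=19 new=(11,26) → add node 13 parent=12 cost=26
14. q=(22,37) nearest=13 d=11 new=(14,29) → add node 14 parent=13 cost=29
15. q=(20,38) nearest=14 d=9 new=(17,32) → add node 15 parent=14 cost=32
16. q=(32,0) nearest=10 d=16 new=(19,4) → add node 16 parent=10 cost=21
17. q=(27,37) nearest=15 d=10 new=(20,35) → add node 17 parent=15 cost=35
18. q=(11,3) nearest=5 d=3 new=(11,3) → add node 18 parent=5 cost=15
19. q=(11,30) nearest=14 d=3 new=(11,30) → add node 19 parent=14 cost=32
20. q=(24,25) nearest=15 d=7 new=(20,29) → add node 20 parent=15 cost=35
21. q=(15,26) nearest=14 d=3 new=(15,26) → add node 21 parent=14 cost=32
22. q=(22,10) nearest=10 d=6 new=(19,10) → add node 22 parent=10 cost=21
23. q=(13,29) nearest=14 d=1 new=(13,29) → add node 23 parent=14 cost=30
24. q=(19,34) nearest=17 d=1 new=(19,34) → add node 24 parent=17 cost=36
25. q=(18,20) nearest=21 d=6 new=(18,23) → add node 25 parent=21 cost=35

Node count: 26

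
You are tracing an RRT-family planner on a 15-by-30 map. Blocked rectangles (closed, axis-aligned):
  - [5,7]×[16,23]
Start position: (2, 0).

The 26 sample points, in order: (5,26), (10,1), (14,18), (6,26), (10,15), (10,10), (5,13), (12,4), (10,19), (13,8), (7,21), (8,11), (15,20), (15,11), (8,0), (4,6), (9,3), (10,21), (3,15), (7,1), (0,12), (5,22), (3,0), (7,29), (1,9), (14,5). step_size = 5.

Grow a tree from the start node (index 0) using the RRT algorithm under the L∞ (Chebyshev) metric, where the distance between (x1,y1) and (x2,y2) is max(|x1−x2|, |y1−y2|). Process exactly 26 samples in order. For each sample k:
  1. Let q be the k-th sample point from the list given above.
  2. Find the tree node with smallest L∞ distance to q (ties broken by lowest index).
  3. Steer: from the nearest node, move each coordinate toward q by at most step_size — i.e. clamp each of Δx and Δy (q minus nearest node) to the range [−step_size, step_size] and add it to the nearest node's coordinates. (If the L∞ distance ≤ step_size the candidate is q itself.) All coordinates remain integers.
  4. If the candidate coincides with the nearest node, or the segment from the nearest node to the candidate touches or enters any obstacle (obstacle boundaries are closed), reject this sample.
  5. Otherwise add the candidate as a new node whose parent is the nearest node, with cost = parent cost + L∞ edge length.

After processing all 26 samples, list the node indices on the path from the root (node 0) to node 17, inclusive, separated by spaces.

Path: 0 1 2 12 17

1. q=(5,26) nearest=0 d=26 new=(5,5) → add node 1 parent=0 cost=5
2. q=(10,1) nearest=1 d=5 new=(10,1) → add node 2 parent=1 cost=10
3. q=(14,18) nearest=1 d=13 new=(10,10) → add node 3 parent=1 cost=10
4. q=(6,26) nearest=3 d=16 new=(6,15) → add node 4 parent=3 cost=15
5. q=(10,15) nearest=4 d=4 new=(10,15) → add node 5 parent=4 cost=19
6. q=(10,10) nearest=3 d=0 → coincident, reject
7. q=(5,13) nearest=4 d=2 new=(5,13) → add node 6 parent=4 cost=17
8. q=(12,4) nearest=2 d=3 new=(12,4) → add node 7 parent=2 cost=13
9. q=(10,19) nearest=4 d=4 new=(10,19) → blocked by [5,7]×[16,23], reject
10. q=(13,8) nearest=3 d=3 new=(13,8) → add node 8 parent=3 cost=13
11. q=(7,21) nearest=4 d=6 new=(7,20) → blocked by [5,7]×[16,23], reject
12. q=(8,11) nearest=3 d=2 new=(8,11) → add node 9 parent=3 cost=12
13. q=(15,20) nearest=5 d=5 new=(15,20) → add node 10 parent=5 cost=24
14. q=(15,11) nearest=8 d=3 new=(15,11) → add node 11 parent=8 cost=16
15. q=(8,0) nearest=2 d=2 new=(8,0) → add node 12 parent=2 cost=12
16. q=(4,6) nearest=1 d=1 new=(4,6) → add node 13 parent=1 cost=6
17. q=(9,3) nearest=2 d=2 new=(9,3) → add node 14 parent=2 cost=12
18. q=(10,21) nearest=10 d=5 new=(10,21) → add node 15 parent=10 cost=29
19. q=(3,15) nearest=6 d=2 new=(3,15) → add node 16 parent=6 cost=19
20. q=(7,1) nearest=12 d=1 new=(7,1) → add node 17 parent=12 cost=13
21. q=(0,12) nearest=16 d=3 new=(0,12) → add node 18 parent=16 cost=22
22. q=(5,22) nearest=15 d=5 new=(5,22) → blocked by [5,7]×[16,23], reject
23. q=(3,0) nearest=0 d=1 new=(3,0) → add node 19 parent=0 cost=1
24. q=(7,29) nearest=15 d=8 new=(7,26) → add node 20 parent=15 cost=34
25. q=(1,9) nearest=13 d=3 new=(1,9) → add node 21 parent=13 cost=9
26. q=(14,5) nearest=7 d=2 new=(14,5) → add node 22 parent=7 cost=15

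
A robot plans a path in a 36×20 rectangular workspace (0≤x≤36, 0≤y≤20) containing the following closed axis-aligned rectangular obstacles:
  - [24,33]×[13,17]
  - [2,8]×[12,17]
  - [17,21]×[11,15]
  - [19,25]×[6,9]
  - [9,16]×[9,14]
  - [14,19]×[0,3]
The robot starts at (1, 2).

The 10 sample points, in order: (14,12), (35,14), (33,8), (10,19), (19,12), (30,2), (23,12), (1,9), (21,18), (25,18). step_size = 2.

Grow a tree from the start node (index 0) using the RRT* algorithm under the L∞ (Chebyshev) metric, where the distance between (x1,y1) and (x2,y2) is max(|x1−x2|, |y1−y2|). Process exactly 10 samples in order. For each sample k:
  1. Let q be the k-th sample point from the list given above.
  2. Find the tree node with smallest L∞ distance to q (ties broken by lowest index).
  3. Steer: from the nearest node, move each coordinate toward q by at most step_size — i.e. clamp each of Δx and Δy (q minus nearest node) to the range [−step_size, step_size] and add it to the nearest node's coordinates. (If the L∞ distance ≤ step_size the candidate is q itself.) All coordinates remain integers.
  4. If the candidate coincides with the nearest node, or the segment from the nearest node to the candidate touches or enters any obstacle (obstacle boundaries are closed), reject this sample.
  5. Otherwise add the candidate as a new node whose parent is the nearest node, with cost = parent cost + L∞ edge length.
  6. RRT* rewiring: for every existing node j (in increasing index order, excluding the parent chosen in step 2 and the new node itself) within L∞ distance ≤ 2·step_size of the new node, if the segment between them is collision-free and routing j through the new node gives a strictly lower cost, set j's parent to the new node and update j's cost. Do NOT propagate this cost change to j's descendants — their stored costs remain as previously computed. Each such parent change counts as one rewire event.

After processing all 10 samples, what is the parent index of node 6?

1. q=(14,12) nearest=0 d=13 new=(3,4) → add node 1 parent=0 cost=2
2. q=(35,14) nearest=1 d=32 new=(5,6) → add node 2 parent=1 cost=4
3. q=(33,8) nearest=2 d=28 new=(7,8) → add node 3 parent=2 cost=6
4. q=(10,19) nearest=3 d=11 new=(9,10) → blocked by [9,16]×[9,14], reject
5. q=(19,12) nearest=3 d=12 new=(9,10) → blocked by [9,16]×[9,14], reject
6. q=(30,2) nearest=3 d=23 new=(9,6) → add node 4 parent=3 cost=8
7. q=(23,12) nearest=4 d=14 new=(11,8) → add node 5 parent=4 cost=10
8. q=(1,9) nearest=2 d=4 new=(3,8) → add node 6 parent=2 cost=6
9. q=(21,18) nearest=5 d=10 new=(13,10) → blocked by [9,16]×[9,14], reject
10. q=(25,18) nearest=5 d=14 new=(13,10) → blocked by [9,16]×[9,14], reject

Parent of node 6: 2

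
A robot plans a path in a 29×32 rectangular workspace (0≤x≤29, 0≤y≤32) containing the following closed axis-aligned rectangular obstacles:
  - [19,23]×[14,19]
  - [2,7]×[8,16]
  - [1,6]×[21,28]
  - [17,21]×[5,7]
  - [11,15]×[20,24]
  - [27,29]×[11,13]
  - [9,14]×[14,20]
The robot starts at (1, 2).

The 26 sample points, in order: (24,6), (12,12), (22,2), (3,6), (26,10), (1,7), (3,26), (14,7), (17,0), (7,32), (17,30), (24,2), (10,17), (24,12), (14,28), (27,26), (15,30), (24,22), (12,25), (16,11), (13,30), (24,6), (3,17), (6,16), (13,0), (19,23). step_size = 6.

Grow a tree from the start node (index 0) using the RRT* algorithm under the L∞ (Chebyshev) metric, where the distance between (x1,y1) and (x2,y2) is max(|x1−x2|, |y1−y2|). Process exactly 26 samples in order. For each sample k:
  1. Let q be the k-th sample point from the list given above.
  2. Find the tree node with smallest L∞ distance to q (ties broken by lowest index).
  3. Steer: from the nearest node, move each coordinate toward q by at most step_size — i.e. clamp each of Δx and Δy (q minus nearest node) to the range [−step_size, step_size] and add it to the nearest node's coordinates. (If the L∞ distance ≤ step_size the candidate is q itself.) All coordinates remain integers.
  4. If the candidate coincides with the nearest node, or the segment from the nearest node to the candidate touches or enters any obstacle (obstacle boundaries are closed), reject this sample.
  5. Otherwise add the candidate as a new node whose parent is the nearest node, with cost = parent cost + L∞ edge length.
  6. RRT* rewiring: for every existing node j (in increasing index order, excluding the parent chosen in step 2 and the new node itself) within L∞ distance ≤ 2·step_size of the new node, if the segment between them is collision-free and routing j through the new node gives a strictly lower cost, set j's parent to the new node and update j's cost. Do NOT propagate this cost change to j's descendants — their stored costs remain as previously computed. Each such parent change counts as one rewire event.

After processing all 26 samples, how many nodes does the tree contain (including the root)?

Node count: 19

1. q=(24,6) nearest=0 d=23 new=(7,6) → add node 1 parent=0 cost=6
2. q=(12,12) nearest=1 d=6 new=(12,12) → add node 2 parent=1 cost=12
3. q=(22,2) nearest=2 d=10 new=(18,6) → blocked by [17,21]×[5,7], reject
4. q=(3,6) nearest=0 d=4 new=(3,6) → add node 3 parent=0 cost=4
5. q=(26,10) nearest=2 d=14 new=(18,10) → add node 4 parent=2 cost=18
6. q=(1,7) nearest=3 d=2 new=(1,7) → add node 5 parent=3 cost=6
7. q=(3,26) nearest=2 d=14 new=(6,18) → blocked by [9,14]×[14,20], reject
8. q=(14,7) nearest=4 d=4 new=(14,7) → add node 6 parent=4 cost=22
9. q=(17,0) nearest=6 d=7 new=(17,1) → add node 7 parent=6 cost=28
10. q=(7,32) nearest=2 d=20 new=(7,18) → blocked by [9,14]×[14,20], reject
11. q=(17,30) nearest=2 d=18 new=(17,18) → blocked by [9,14]×[14,20], reject
12. q=(24,2) nearest=7 d=7 new=(23,2) → add node 8 parent=7 cost=34
13. q=(10,17) nearest=2 d=5 new=(10,17) → blocked by [9,14]×[14,20], reject
14. q=(24,12) nearest=4 d=6 new=(24,12) → add node 9 parent=4 cost=24
15. q=(14,28) nearest=2 d=16 new=(14,18) → blocked by [9,14]×[14,20], reject
16. q=(27,26) nearest=9 d=14 new=(27,18) → add node 10 parent=9 cost=30
17. q=(15,30) nearest=10 d=12 new=(21,24) → add node 11 parent=10 cost=36
18. q=(24,22) nearest=11 d=3 new=(24,22) → add node 12 parent=11 cost=39
19. q=(12,25) nearest=11 d=9 new=(15,25) → add node 13 parent=11 cost=42
20. q=(16,11) nearest=4 d=2 new=(16,11) → add node 14 parent=4 cost=20
21. q=(13,30) nearest=13 d=5 new=(13,30) → add node 15 parent=13 cost=47
22. q=(24,6) nearest=8 d=4 new=(24,6) → add node 16 parent=8 cost=38
23. q=(3,17) nearest=2 d=9 new=(6,17) → blocked by [9,14]×[14,20], reject
24. q=(6,16) nearest=2 d=6 new=(6,16) → blocked by [2,7]×[8,16], reject
25. q=(13,0) nearest=7 d=4 new=(13,0) → add node 17 parent=7 cost=32
26. q=(19,23) nearest=11 d=2 new=(19,23) → add node 18 parent=11 cost=38; rewire 15→18 (45<47)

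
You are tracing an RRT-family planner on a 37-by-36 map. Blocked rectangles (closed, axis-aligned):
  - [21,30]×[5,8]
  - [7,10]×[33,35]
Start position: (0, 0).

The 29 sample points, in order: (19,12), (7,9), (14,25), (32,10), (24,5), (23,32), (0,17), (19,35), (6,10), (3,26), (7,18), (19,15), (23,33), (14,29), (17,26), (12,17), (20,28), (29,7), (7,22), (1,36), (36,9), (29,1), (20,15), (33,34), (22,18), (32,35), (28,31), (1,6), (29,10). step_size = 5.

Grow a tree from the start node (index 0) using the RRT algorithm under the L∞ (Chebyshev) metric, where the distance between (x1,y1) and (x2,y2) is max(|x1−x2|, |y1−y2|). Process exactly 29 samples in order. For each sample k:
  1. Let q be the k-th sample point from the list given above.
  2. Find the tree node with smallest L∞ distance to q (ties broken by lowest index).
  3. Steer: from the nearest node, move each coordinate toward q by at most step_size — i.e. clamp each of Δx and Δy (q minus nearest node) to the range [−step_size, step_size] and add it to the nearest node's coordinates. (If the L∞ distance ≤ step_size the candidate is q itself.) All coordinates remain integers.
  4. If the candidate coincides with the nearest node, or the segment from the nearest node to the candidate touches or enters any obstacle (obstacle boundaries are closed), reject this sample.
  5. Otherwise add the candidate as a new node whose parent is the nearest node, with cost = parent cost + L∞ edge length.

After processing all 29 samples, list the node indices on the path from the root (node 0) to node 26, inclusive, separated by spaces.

Path: 0 1 2 3 5 11 17 19 26

1. q=(19,12) nearest=0 d=19 new=(5,5) → add node 1 parent=0 cost=5
2. q=(7,9) nearest=1 d=4 new=(7,9) → add node 2 parent=1 cost=9
3. q=(14,25) nearest=2 d=16 new=(12,14) → add node 3 parent=2 cost=14
4. q=(32,10) nearest=3 d=20 new=(17,10) → add node 4 parent=3 cost=19
5. q=(24,5) nearest=4 d=7 new=(22,5) → blocked by [21,30]×[5,8], reject
6. q=(23,32) nearest=3 d=18 new=(17,19) → add node 5 parent=3 cost=19
7. q=(0,17) nearest=2 d=8 new=(2,14) → add node 6 parent=2 cost=14
8. q=(19,35) nearest=5 d=16 new=(19,24) → add node 7 parent=5 cost=24
9. q=(6,10) nearest=2 d=1 new=(6,10) → add node 8 parent=2 cost=10
10. q=(3,26) nearest=3 d=12 new=(7,19) → add node 9 parent=3 cost=19
11. q=(7,18) nearest=9 d=1 new=(7,18) → add node 10 parent=9 cost=20
12. q=(19,15) nearest=5 d=4 new=(19,15) → add node 11 parent=5 cost=23
13. q=(23,33) nearest=7 d=9 new=(23,29) → add node 12 parent=7 cost=29
14. q=(14,29) nearest=7 d=5 new=(14,29) → add node 13 parent=7 cost=29
15. q=(17,26) nearest=7 d=2 new=(17,26) → add node 14 parent=7 cost=26
16. q=(12,17) nearest=3 d=3 new=(12,17) → add node 15 parent=3 cost=17
17. q=(20,28) nearest=12 d=3 new=(20,28) → add node 16 parent=12 cost=32
18. q=(29,7) nearest=11 d=10 new=(24,10) → add node 17 parent=11 cost=28
19. q=(7,22) nearest=9 d=3 new=(7,22) → add node 18 parent=9 cost=22
20. q=(1,36) nearest=13 d=13 new=(9,34) → blocked by [7,10]×[33,35], reject
21. q=(36,9) nearest=17 d=12 new=(29,9) → add node 19 parent=17 cost=33
22. q=(29,1) nearest=19 d=8 new=(29,4) → blocked by [21,30]×[5,8], reject
23. q=(20,15) nearest=11 d=1 new=(20,15) → add node 20 parent=11 cost=24
24. q=(33,34) nearest=12 d=10 new=(28,34) → add node 21 parent=12 cost=34
25. q=(22,18) nearest=11 d=3 new=(22,18) → add node 22 parent=11 cost=26
26. q=(32,35) nearest=21 d=4 new=(32,35) → add node 23 parent=21 cost=38
27. q=(28,31) nearest=21 d=3 new=(28,31) → add node 24 parent=21 cost=37
28. q=(1,6) nearest=1 d=4 new=(1,6) → add node 25 parent=1 cost=9
29. q=(29,10) nearest=19 d=1 new=(29,10) → add node 26 parent=19 cost=34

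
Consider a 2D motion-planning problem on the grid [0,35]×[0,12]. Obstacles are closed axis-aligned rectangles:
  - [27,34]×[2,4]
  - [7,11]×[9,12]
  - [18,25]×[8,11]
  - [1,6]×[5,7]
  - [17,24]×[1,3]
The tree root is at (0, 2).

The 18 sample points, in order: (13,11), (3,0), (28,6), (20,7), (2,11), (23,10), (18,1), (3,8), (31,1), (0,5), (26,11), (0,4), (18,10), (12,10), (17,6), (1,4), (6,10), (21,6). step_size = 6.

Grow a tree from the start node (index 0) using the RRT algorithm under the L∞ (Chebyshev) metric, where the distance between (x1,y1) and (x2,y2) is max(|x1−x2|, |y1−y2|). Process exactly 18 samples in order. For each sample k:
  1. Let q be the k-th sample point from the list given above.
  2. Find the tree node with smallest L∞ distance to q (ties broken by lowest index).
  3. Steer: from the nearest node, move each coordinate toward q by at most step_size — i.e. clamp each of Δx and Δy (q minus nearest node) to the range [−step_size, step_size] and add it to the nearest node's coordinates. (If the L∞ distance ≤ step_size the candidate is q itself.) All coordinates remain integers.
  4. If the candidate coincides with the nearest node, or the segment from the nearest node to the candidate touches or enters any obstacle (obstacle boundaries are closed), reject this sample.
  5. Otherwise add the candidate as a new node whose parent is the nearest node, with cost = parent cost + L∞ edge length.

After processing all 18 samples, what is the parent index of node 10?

1. q=(13,11) nearest=0 d=13 new=(6,8) → blocked by [1,6]×[5,7], reject
2. q=(3,0) nearest=0 d=3 new=(3,0) → add node 1 parent=0 cost=3
3. q=(28,6) nearest=1 d=25 new=(9,6) → add node 2 parent=1 cost=9
4. q=(20,7) nearest=2 d=11 new=(15,7) → add node 3 parent=2 cost=15
5. q=(2,11) nearest=2 d=7 new=(3,11) → add node 4 parent=2 cost=15
6. q=(23,10) nearest=3 d=8 new=(21,10) → blocked by [18,25]×[8,11], reject
7. q=(18,1) nearest=3 d=6 new=(18,1) → blocked by [17,24]×[1,3], reject
8. q=(3,8) nearest=4 d=3 new=(3,8) → add node 5 parent=4 cost=18
9. q=(31,1) nearest=3 d=16 new=(21,1) → blocked by [17,24]×[1,3], reject
10. q=(0,5) nearest=0 d=3 new=(0,5) → add node 6 parent=0 cost=3
11. q=(26,11) nearest=3 d=11 new=(21,11) → blocked by [18,25]×[8,11], reject
12. q=(0,4) nearest=6 d=1 new=(0,4) → add node 7 parent=6 cost=4
13. q=(18,10) nearest=3 d=3 new=(18,10) → blocked by [18,25]×[8,11], reject
14. q=(12,10) nearest=3 d=3 new=(12,10) → add node 8 parent=3 cost=18
15. q=(17,6) nearest=3 d=2 new=(17,6) → add node 9 parent=3 cost=17
16. q=(1,4) nearest=6 d=1 new=(1,4) → add node 10 parent=6 cost=4
17. q=(6,10) nearest=4 d=3 new=(6,10) → add node 11 parent=4 cost=18
18. q=(21,6) nearest=9 d=4 new=(21,6) → add node 12 parent=9 cost=21

Parent of node 10: 6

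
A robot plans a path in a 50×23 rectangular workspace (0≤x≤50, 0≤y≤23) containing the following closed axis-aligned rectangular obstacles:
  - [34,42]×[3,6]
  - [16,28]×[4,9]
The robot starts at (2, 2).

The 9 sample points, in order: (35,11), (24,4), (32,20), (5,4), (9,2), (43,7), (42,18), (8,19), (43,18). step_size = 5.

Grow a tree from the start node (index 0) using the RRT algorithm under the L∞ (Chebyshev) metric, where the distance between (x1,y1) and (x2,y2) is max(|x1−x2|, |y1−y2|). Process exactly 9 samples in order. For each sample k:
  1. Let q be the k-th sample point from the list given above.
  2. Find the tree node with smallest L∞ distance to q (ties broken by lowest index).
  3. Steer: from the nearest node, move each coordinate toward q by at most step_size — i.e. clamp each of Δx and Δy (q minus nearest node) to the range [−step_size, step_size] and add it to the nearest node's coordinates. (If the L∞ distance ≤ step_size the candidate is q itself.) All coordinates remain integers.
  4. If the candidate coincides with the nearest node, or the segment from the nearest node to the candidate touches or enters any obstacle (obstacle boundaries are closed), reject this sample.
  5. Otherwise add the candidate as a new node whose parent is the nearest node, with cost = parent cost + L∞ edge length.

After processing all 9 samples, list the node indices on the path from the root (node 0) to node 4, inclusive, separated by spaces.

Path: 0 1 2 4

1. q=(35,11) nearest=0 d=33 new=(7,7) → add node 1 parent=0 cost=5
2. q=(24,4) nearest=1 d=17 new=(12,4) → add node 2 parent=1 cost=10
3. q=(32,20) nearest=2 d=20 new=(17,9) → blocked by [16,28]×[4,9], reject
4. q=(5,4) nearest=0 d=3 new=(5,4) → add node 3 parent=0 cost=3
5. q=(9,2) nearest=2 d=3 new=(9,2) → add node 4 parent=2 cost=13
6. q=(43,7) nearest=2 d=31 new=(17,7) → blocked by [16,28]×[4,9], reject
7. q=(42,18) nearest=2 d=30 new=(17,9) → blocked by [16,28]×[4,9], reject
8. q=(8,19) nearest=1 d=12 new=(8,12) → add node 5 parent=1 cost=10
9. q=(43,18) nearest=2 d=31 new=(17,9) → blocked by [16,28]×[4,9], reject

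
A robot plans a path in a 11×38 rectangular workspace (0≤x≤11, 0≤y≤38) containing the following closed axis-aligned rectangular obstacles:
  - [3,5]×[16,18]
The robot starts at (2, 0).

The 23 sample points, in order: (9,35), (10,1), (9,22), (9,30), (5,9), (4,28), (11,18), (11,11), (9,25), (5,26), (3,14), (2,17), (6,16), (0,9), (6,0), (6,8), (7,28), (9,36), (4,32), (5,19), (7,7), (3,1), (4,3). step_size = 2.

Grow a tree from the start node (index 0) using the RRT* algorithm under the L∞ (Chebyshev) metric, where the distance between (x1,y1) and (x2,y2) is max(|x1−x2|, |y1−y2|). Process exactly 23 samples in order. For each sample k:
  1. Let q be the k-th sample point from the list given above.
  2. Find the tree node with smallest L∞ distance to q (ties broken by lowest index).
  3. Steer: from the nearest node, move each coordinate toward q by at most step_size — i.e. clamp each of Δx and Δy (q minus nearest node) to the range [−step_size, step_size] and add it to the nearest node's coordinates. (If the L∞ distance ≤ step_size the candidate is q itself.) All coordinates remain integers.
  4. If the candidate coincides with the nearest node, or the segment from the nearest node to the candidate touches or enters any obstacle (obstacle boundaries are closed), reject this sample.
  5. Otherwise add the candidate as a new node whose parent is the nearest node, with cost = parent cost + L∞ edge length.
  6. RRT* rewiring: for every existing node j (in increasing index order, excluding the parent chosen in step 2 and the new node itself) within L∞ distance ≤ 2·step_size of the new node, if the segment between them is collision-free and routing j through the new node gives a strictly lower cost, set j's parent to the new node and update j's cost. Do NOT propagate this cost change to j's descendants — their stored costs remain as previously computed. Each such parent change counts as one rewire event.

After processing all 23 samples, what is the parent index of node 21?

Parent of node 21: 1

1. q=(9,35) nearest=0 d=35 new=(4,2) → add node 1 parent=0 cost=2
2. q=(10,1) nearest=1 d=6 new=(6,1) → add node 2 parent=1 cost=4
3. q=(9,22) nearest=1 d=20 new=(6,4) → add node 3 parent=1 cost=4
4. q=(9,30) nearest=3 d=26 new=(8,6) → add node 4 parent=3 cost=6
5. q=(5,9) nearest=4 d=3 new=(6,8) → add node 5 parent=4 cost=8
6. q=(4,28) nearest=5 d=20 new=(4,10) → add node 6 parent=5 cost=10
7. q=(11,18) nearest=6 d=8 new=(6,12) → add node 7 parent=6 cost=12
8. q=(11,11) nearest=4 d=5 new=(10,8) → add node 8 parent=4 cost=8
9. q=(9,25) nearest=7 d=13 new=(8,14) → add node 9 parent=7 cost=14
10. q=(5,26) nearest=9 d=12 new=(6,16) → add node 10 parent=9 cost=16
11. q=(3,14) nearest=7 d=3 new=(4,14) → add node 11 parent=7 cost=14
12. q=(2,17) nearest=11 d=3 new=(2,16) → add node 12 parent=11 cost=16
13. q=(6,16) nearest=10 d=0 → coincident, reject
14. q=(0,9) nearest=6 d=4 new=(2,9) → add node 13 parent=6 cost=12
15. q=(6,0) nearest=2 d=1 new=(6,0) → add node 14 parent=2 cost=5
16. q=(6,8) nearest=5 d=0 → coincident, reject
17. q=(7,28) nearest=10 d=12 new=(7,18) → add node 15 parent=10 cost=18
18. q=(9,36) nearest=15 d=18 new=(9,20) → add node 16 parent=15 cost=20
19. q=(4,32) nearest=16 d=12 new=(7,22) → add node 17 parent=16 cost=22
20. q=(5,19) nearest=15 d=2 new=(5,19) → add node 18 parent=15 cost=20
21. q=(7,7) nearest=4 d=1 new=(7,7) → add node 19 parent=4 cost=7
22. q=(3,1) nearest=0 d=1 new=(3,1) → add node 20 parent=0 cost=1; rewire 14→20 (4<5)
23. q=(4,3) nearest=1 d=1 new=(4,3) → add node 21 parent=1 cost=3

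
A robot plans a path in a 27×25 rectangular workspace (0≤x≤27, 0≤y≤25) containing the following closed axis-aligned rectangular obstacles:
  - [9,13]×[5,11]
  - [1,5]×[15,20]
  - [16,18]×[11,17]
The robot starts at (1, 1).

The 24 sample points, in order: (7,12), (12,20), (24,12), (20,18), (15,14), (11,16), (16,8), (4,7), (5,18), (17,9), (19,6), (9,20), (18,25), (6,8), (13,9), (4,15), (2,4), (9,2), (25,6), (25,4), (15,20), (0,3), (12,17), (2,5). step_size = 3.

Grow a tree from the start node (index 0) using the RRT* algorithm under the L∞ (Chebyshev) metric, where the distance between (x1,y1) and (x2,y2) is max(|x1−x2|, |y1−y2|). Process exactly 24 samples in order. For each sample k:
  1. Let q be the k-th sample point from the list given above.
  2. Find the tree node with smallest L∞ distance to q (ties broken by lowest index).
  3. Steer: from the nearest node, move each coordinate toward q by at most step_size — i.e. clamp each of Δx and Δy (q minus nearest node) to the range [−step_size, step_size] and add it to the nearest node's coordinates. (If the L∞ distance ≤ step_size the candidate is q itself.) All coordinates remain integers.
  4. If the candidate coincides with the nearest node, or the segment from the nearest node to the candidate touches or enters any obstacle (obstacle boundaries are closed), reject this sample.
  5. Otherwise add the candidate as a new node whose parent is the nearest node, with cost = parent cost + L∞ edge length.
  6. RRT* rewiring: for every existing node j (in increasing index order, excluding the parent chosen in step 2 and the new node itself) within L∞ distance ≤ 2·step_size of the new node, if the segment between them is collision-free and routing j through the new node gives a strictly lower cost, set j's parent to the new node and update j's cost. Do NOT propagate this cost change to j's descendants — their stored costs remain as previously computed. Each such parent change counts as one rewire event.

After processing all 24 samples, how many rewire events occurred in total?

1. q=(7,12) nearest=0 d=11 new=(4,4) → add node 1 parent=0 cost=3
2. q=(12,20) nearest=1 d=16 new=(7,7) → add node 2 parent=1 cost=6
3. q=(24,12) nearest=2 d=17 new=(10,10) → blocked by [9,13]×[5,11], reject
4. q=(20,18) nearest=2 d=13 new=(10,10) → blocked by [9,13]×[5,11], reject
5. q=(15,14) nearest=2 d=8 new=(10,10) → blocked by [9,13]×[5,11], reject
6. q=(11,16) nearest=2 d=9 new=(10,10) → blocked by [9,13]×[5,11], reject
7. q=(16,8) nearest=2 d=9 new=(10,8) → blocked by [9,13]×[5,11], reject
8. q=(4,7) nearest=1 d=3 new=(4,7) → add node 3 parent=1 cost=6
9. q=(5,18) nearest=2 d=11 new=(5,10) → add node 4 parent=2 cost=9
10. q=(17,9) nearest=2 d=10 new=(10,9) → blocked by [9,13]×[5,11], reject
11. q=(19,6) nearest=2 d=12 new=(10,6) → blocked by [9,13]×[5,11], reject
12. q=(9,20) nearest=4 d=10 new=(8,13) → add node 5 parent=4 cost=12
13. q=(18,25) nearest=5 d=12 new=(11,16) → add node 6 parent=5 cost=15
14. q=(6,8) nearest=2 d=1 new=(6,8) → add node 7 parent=2 cost=7
15. q=(13,9) nearest=5 d=5 new=(11,10) → blocked by [9,13]×[5,11], reject
16. q=(4,15) nearest=5 d=4 new=(5,15) → blocked by [1,5]×[15,20], reject
17. q=(2,4) nearest=1 d=2 new=(2,4) → add node 8 parent=1 cost=5
18. q=(9,2) nearest=1 d=5 new=(7,2) → add node 9 parent=1 cost=6
19. q=(25,6) nearest=6 d=14 new=(14,13) → add node 10 parent=6 cost=18
20. q=(25,4) nearest=10 d=11 new=(17,10) → blocked by [16,18]×[11,17], reject
21. q=(15,20) nearest=6 d=4 new=(14,19) → add node 11 parent=6 cost=18
22. q=(0,3) nearest=0 d=2 new=(0,3) → add node 12 parent=0 cost=2; rewire 8→12 (4<5)
23. q=(12,17) nearest=6 d=1 new=(12,17) → add node 13 parent=6 cost=16
24. q=(2,5) nearest=8 d=1 new=(2,5) → add node 14 parent=8 cost=5

Rewire events: 1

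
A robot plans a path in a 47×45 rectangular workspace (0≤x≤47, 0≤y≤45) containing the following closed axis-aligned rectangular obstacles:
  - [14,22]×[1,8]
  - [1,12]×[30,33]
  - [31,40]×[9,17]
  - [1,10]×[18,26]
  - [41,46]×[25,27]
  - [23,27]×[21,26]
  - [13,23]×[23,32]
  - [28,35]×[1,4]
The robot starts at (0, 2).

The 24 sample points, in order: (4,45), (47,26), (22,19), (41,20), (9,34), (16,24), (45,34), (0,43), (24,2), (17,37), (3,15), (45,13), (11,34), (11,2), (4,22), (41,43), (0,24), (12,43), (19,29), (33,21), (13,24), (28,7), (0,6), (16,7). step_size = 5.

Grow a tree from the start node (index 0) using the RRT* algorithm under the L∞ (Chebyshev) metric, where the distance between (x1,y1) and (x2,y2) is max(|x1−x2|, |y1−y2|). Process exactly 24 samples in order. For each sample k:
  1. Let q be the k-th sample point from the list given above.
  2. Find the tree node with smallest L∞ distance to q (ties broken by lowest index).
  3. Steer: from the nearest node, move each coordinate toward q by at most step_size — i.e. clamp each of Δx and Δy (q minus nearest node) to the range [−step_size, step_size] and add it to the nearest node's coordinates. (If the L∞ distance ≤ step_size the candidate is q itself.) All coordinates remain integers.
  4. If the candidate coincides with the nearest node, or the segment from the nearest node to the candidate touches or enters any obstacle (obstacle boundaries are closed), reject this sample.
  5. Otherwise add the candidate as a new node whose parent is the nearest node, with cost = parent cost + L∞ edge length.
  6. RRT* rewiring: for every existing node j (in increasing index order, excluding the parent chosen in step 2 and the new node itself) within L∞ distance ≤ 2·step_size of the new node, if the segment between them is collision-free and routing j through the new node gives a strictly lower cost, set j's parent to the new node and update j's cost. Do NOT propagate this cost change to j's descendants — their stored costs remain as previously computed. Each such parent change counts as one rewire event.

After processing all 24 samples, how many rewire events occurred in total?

Rewire events: 1

1. q=(4,45) nearest=0 d=43 new=(4,7) → add node 1 parent=0 cost=5
2. q=(47,26) nearest=1 d=43 new=(9,12) → add node 2 parent=1 cost=10
3. q=(22,19) nearest=2 d=13 new=(14,17) → add node 3 parent=2 cost=15
4. q=(41,20) nearest=3 d=27 new=(19,20) → add node 4 parent=3 cost=20
5. q=(9,34) nearest=4 d=14 new=(14,25) → blocked by [13,23]×[23,32], reject
6. q=(16,24) nearest=4 d=4 new=(16,24) → blocked by [13,23]×[23,32], reject
7. q=(45,34) nearest=4 d=26 new=(24,25) → blocked by [23,27]×[21,26], reject
8. q=(0,43) nearest=4 d=23 new=(14,25) → blocked by [13,23]×[23,32], reject
9. q=(24,2) nearest=2 d=15 new=(14,7) → blocked by [14,22]×[1,8], reject
10. q=(17,37) nearest=4 d=17 new=(17,25) → blocked by [13,23]×[23,32], reject
11. q=(3,15) nearest=2 d=6 new=(4,15) → add node 5 parent=2 cost=15
12. q=(45,13) nearest=4 d=26 new=(24,15) → add node 6 parent=4 cost=25
13. q=(11,34) nearest=4 d=14 new=(14,25) → blocked by [13,23]×[23,32], reject
14. q=(11,2) nearest=1 d=7 new=(9,2) → add node 7 parent=1 cost=10
15. q=(4,22) nearest=5 d=7 new=(4,20) → blocked by [1,10]×[18,26], reject
16. q=(41,43) nearest=4 d=23 new=(24,25) → blocked by [23,27]×[21,26], reject
17. q=(0,24) nearest=5 d=9 new=(0,20) → blocked by [1,10]×[18,26], reject
18. q=(12,43) nearest=4 d=23 new=(14,25) → blocked by [13,23]×[23,32], reject
19. q=(19,29) nearest=4 d=9 new=(19,25) → blocked by [13,23]×[23,32], reject
20. q=(33,21) nearest=6 d=9 new=(29,20) → add node 8 parent=6 cost=30
21. q=(13,24) nearest=4 d=6 new=(14,24) → blocked by [13,23]×[23,32], reject
22. q=(28,7) nearest=6 d=8 new=(28,10) → add node 9 parent=6 cost=30
23. q=(0,6) nearest=0 d=4 new=(0,6) → add node 10 parent=0 cost=4; rewire 5→10 (13<15)
24. q=(16,7) nearest=2 d=7 new=(14,7) → blocked by [14,22]×[1,8], reject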